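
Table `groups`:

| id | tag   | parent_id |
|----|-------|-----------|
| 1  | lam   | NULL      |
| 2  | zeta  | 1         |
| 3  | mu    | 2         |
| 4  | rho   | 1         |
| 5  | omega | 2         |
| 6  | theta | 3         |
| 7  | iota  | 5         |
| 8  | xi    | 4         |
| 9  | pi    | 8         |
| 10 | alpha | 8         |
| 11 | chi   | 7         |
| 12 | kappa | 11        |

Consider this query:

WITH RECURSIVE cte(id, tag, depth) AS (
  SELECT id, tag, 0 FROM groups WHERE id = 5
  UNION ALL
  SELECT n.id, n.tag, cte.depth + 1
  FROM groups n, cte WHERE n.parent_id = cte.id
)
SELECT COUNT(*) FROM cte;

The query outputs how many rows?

4

Base: id=5 (omega) at depth 0.
Iteration 1: rows with parent_id in {5} -> iota (id 7, depth 1).
Iteration 2: rows with parent_id in {7} -> chi (id 11, depth 2).
Iteration 3: rows with parent_id in {11} -> kappa (id 12, depth 3).
Iteration 4: no rows with parent_id in {12}; recursion stops.
Total rows emitted: 4.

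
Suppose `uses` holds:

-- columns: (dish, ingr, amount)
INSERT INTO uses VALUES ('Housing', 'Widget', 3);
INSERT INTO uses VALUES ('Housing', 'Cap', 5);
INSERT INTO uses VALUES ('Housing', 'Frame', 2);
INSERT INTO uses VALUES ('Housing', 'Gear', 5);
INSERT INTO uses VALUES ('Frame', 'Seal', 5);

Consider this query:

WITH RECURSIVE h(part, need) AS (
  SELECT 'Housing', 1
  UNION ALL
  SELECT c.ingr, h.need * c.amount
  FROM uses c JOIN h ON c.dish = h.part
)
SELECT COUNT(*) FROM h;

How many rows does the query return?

6

Base: (Housing, need=1).
Iteration 1: components of {Housing} -> Cap = 1*5 = 5, Frame = 1*2 = 2, Gear = 1*5 = 5, Widget = 1*3 = 3.
Iteration 2: components of {Cap,Frame,Gear,Widget} -> Seal = 2*5 = 10.
Iteration 3: no further components; recursion stops.
Total rows emitted: 6.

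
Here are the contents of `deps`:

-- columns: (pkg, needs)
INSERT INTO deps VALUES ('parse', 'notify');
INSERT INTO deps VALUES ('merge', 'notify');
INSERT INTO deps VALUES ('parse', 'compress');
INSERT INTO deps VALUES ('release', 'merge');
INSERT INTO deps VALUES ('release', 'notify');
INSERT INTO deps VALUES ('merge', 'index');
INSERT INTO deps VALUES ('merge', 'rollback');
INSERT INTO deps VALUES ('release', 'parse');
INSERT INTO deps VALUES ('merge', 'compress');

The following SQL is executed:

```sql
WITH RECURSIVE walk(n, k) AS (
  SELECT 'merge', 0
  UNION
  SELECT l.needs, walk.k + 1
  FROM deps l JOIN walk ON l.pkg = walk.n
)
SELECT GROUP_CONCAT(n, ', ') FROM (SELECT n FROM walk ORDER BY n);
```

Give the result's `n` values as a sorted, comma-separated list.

Base: (merge, k=0).
Iteration 1: edges from {merge} -> (compress, k=1), (index, k=1), (notify, k=1), (rollback, k=1).
Iteration 2: no outgoing edges from {compress,index,notify,rollback}; recursion stops.

compress, index, merge, notify, rollback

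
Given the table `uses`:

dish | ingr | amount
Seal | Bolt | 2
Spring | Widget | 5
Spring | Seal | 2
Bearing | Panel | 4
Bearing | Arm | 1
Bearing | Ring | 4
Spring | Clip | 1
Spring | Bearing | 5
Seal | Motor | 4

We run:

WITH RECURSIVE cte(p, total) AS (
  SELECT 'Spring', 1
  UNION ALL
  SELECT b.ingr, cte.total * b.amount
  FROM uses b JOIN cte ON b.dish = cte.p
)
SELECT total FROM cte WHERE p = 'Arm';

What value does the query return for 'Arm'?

5

Base: (Spring, total=1).
Iteration 1: components of {Spring} -> Bearing = 1*5 = 5, Clip = 1*1 = 1, Seal = 1*2 = 2, Widget = 1*5 = 5.
Iteration 2: components of {Bearing,Clip,Seal,Widget} -> Arm = 5*1 = 5, Bolt = 2*2 = 4, Motor = 2*4 = 8, Panel = 5*4 = 20, Ring = 5*4 = 20.
Iteration 3: no further components; recursion stops.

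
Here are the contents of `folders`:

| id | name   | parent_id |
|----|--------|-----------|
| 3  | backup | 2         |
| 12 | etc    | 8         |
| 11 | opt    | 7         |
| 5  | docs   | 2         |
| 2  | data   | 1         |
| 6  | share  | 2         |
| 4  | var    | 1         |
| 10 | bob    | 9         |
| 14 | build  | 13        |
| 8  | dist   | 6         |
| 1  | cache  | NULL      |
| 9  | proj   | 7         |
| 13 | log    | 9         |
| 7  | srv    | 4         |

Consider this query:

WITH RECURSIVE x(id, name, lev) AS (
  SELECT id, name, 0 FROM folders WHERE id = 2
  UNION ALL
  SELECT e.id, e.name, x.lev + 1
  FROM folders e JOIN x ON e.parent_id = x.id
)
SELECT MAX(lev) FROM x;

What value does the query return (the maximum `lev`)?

Base: id=2 (data) at lev 0.
Iteration 1: rows with parent_id in {2} -> backup (id 3, lev 1), docs (id 5, lev 1), share (id 6, lev 1).
Iteration 2: rows with parent_id in {3,5,6} -> dist (id 8, lev 2).
Iteration 3: rows with parent_id in {8} -> etc (id 12, lev 3).
Iteration 4: no rows with parent_id in {12}; recursion stops.
lev values: 0, 1, 1, 1, 2, 3; the maximum is 3.

3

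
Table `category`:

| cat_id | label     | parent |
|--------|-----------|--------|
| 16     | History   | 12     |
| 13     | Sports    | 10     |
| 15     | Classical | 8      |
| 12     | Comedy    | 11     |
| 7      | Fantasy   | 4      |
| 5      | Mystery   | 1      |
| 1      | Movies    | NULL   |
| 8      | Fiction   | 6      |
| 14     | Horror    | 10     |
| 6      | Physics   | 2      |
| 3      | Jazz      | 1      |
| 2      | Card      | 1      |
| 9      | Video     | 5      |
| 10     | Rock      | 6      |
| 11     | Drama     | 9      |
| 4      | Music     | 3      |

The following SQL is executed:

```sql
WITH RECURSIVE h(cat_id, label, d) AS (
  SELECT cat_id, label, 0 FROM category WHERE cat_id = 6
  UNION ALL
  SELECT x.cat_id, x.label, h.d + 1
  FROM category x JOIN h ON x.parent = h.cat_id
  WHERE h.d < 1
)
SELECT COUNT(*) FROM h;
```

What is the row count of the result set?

3

Base: cat_id=6 (Physics) at d 0.
Iteration 1: rows with parent in {6} -> Fiction (id 8, d 1), Rock (id 10, d 1).
Iteration 2: d < 1 fails for all current rows; recursion stops.
Total rows emitted: 3.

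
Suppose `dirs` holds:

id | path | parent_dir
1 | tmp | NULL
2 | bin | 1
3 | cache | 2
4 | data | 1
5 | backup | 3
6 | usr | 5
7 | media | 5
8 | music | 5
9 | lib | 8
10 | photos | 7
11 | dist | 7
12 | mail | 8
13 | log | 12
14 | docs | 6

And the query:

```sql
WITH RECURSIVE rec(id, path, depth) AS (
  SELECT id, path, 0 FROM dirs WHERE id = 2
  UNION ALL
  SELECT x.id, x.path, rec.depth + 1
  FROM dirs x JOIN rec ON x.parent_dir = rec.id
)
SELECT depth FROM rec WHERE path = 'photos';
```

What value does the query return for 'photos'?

4

Base: id=2 (bin) at depth 0.
Iteration 1: rows with parent_dir in {2} -> cache (id 3, depth 1).
Iteration 2: rows with parent_dir in {3} -> backup (id 5, depth 2).
Iteration 3: rows with parent_dir in {5} -> usr (id 6, depth 3), media (id 7, depth 3), music (id 8, depth 3).
Iteration 4: rows with parent_dir in {6,7,8} -> lib (id 9, depth 4), photos (id 10, depth 4), dist (id 11, depth 4), mail (id 12, depth 4), docs (id 14, depth 4).
Iteration 5: rows with parent_dir in {9,10,11,12,14} -> log (id 13, depth 5).
Iteration 6: no rows with parent_dir in {13}; recursion stops.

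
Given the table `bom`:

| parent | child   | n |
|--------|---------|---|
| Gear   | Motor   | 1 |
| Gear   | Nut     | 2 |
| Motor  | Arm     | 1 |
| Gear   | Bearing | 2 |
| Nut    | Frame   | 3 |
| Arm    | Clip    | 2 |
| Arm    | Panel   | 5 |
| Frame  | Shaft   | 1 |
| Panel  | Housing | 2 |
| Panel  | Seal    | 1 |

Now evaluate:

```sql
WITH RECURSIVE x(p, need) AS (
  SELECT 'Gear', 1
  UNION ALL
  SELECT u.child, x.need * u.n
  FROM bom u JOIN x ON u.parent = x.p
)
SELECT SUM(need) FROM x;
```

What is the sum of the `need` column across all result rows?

Base: (Gear, need=1).
Iteration 1: components of {Gear} -> Bearing = 1*2 = 2, Motor = 1*1 = 1, Nut = 1*2 = 2.
Iteration 2: components of {Bearing,Motor,Nut} -> Arm = 1*1 = 1, Frame = 2*3 = 6.
Iteration 3: components of {Arm,Frame} -> Clip = 1*2 = 2, Panel = 1*5 = 5, Shaft = 6*1 = 6.
Iteration 4: components of {Clip,Panel,Shaft} -> Housing = 5*2 = 10, Seal = 5*1 = 5.
Iteration 5: no further components; recursion stops.
SUM(need) = 1 + 1 + 2 + 2 + 1 + 6 + 2 + 5 + 6 + 10 + 5 = 41.

41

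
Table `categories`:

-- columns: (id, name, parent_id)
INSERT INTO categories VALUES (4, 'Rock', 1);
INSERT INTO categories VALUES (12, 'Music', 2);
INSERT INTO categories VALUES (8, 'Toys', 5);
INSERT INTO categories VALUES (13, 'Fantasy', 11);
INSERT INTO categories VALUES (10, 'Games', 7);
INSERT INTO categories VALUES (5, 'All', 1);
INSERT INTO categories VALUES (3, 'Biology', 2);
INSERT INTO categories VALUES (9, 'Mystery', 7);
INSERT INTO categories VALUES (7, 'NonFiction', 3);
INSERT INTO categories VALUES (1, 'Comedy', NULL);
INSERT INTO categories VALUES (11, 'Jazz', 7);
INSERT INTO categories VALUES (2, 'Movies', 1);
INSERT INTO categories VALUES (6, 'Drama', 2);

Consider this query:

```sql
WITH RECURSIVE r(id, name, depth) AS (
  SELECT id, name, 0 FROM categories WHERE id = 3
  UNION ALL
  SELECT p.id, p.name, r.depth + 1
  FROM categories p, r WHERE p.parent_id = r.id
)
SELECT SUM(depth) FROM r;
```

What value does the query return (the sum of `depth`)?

10

Base: id=3 (Biology) at depth 0.
Iteration 1: rows with parent_id in {3} -> NonFiction (id 7, depth 1).
Iteration 2: rows with parent_id in {7} -> Mystery (id 9, depth 2), Games (id 10, depth 2), Jazz (id 11, depth 2).
Iteration 3: rows with parent_id in {9,10,11} -> Fantasy (id 13, depth 3).
Iteration 4: no rows with parent_id in {13}; recursion stops.
SUM(depth) = 0 + 1 + 2 + 2 + 2 + 3 = 10.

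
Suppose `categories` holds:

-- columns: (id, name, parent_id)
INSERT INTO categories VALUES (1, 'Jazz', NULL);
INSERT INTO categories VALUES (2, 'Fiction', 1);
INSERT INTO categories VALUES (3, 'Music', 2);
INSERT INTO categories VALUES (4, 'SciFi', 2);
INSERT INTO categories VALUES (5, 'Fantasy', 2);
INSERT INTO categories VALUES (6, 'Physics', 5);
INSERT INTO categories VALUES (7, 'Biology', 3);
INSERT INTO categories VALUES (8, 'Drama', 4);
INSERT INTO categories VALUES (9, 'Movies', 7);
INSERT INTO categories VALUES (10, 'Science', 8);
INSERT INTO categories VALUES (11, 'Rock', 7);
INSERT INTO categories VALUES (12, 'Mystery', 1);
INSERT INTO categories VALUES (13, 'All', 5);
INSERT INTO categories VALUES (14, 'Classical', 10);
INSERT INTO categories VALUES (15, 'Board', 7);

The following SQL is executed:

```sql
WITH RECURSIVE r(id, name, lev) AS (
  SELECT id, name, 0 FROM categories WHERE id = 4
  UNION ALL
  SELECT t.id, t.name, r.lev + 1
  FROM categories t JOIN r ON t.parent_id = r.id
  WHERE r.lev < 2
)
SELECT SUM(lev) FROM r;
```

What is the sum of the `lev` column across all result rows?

3

Base: id=4 (SciFi) at lev 0.
Iteration 1: rows with parent_id in {4} -> Drama (id 8, lev 1).
Iteration 2: rows with parent_id in {8} -> Science (id 10, lev 2).
Iteration 3: lev < 2 fails for all current rows; recursion stops.
SUM(lev) = 0 + 1 + 2 = 3.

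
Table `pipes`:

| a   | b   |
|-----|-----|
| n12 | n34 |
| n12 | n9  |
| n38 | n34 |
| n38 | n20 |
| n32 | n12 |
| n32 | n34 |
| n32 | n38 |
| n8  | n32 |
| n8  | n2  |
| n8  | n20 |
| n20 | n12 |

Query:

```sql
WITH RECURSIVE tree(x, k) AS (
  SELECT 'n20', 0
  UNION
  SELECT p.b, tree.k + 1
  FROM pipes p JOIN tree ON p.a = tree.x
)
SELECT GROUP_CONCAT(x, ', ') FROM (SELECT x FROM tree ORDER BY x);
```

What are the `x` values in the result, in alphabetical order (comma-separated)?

Base: (n20, k=0).
Iteration 1: edges from {n20} -> (n12, k=1).
Iteration 2: edges from {n12} -> (n34, k=2), (n9, k=2).
Iteration 3: no outgoing edges from {n34,n9}; recursion stops.

n12, n20, n34, n9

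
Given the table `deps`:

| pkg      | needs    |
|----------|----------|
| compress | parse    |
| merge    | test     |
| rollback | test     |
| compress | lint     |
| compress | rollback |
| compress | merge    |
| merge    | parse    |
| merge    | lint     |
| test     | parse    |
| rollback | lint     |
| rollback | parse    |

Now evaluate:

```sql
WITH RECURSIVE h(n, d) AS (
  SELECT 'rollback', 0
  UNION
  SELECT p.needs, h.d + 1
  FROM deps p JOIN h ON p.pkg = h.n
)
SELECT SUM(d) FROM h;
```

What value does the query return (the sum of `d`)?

5

Base: (rollback, d=0).
Iteration 1: edges from {rollback} -> (lint, d=1), (parse, d=1), (test, d=1).
Iteration 2: edges from {lint,parse,test} -> (parse, d=2).
Iteration 3: no outgoing edges from {parse}; recursion stops.
SUM(d) = 0 + 1 + 1 + 1 + 2 = 5.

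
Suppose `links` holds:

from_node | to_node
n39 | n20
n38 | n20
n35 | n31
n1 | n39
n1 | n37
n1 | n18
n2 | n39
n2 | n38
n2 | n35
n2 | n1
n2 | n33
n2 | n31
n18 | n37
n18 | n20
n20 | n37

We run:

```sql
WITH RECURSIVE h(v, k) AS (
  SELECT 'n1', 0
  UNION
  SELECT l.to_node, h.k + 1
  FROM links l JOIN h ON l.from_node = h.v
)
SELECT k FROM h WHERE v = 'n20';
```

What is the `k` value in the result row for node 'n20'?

2

Base: (n1, k=0).
Iteration 1: edges from {n1} -> (n18, k=1), (n37, k=1), (n39, k=1).
Iteration 2: edges from {n18,n37,n39} -> (n20, k=2), (n37, k=2). [UNION drops 1 duplicate row(s)]
Iteration 3: edges from {n20,n37} -> (n37, k=3).
Iteration 4: no outgoing edges from {n37}; recursion stops.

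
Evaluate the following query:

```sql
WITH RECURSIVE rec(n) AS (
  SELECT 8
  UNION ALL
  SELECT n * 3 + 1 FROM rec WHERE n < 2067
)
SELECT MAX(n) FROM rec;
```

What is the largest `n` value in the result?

Base: n=8.
Iteration 1: 8 < 2067 holds -> n = 8 * 3 + 1 = 25.
Iteration 2: 25 < 2067 holds -> n = 25 * 3 + 1 = 76.
Iteration 3: 76 < 2067 holds -> n = 76 * 3 + 1 = 229.
Iteration 4: 229 < 2067 holds -> n = 229 * 3 + 1 = 688.
Iteration 5: 688 < 2067 holds -> n = 688 * 3 + 1 = 2065.
Iteration 6: 2065 < 2067 holds -> n = 2065 * 3 + 1 = 6196.
Iteration 7: 6196 < 2067 fails; recursion stops.
n values: 8, 25, 76, 229, 688, 2065, 6196; the maximum is 6196.

6196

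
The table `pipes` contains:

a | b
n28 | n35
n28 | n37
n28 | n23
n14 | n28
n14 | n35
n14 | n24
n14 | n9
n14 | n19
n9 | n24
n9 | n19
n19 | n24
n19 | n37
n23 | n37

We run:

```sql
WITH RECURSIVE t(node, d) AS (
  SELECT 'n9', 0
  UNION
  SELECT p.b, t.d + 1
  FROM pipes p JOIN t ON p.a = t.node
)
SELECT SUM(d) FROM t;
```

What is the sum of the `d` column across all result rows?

6

Base: (n9, d=0).
Iteration 1: edges from {n9} -> (n19, d=1), (n24, d=1).
Iteration 2: edges from {n19,n24} -> (n24, d=2), (n37, d=2).
Iteration 3: no outgoing edges from {n24,n37}; recursion stops.
SUM(d) = 0 + 1 + 1 + 2 + 2 = 6.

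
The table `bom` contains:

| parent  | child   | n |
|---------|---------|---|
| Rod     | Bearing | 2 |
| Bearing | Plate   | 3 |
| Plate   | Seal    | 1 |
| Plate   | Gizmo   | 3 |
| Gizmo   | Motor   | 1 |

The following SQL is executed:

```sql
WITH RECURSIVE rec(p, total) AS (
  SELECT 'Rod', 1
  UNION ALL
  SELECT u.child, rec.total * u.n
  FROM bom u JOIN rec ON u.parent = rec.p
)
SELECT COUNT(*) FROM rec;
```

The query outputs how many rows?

6

Base: (Rod, total=1).
Iteration 1: components of {Rod} -> Bearing = 1*2 = 2.
Iteration 2: components of {Bearing} -> Plate = 2*3 = 6.
Iteration 3: components of {Plate} -> Gizmo = 6*3 = 18, Seal = 6*1 = 6.
Iteration 4: components of {Gizmo,Seal} -> Motor = 18*1 = 18.
Iteration 5: no further components; recursion stops.
Total rows emitted: 6.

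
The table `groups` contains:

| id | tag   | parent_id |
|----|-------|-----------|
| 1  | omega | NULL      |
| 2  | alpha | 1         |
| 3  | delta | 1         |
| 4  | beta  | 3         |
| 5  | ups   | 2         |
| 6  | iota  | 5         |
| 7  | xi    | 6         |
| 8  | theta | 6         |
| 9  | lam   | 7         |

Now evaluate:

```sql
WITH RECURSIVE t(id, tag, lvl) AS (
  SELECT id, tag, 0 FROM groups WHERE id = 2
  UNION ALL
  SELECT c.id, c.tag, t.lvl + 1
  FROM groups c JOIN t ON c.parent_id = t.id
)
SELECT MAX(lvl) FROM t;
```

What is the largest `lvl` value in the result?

4

Base: id=2 (alpha) at lvl 0.
Iteration 1: rows with parent_id in {2} -> ups (id 5, lvl 1).
Iteration 2: rows with parent_id in {5} -> iota (id 6, lvl 2).
Iteration 3: rows with parent_id in {6} -> xi (id 7, lvl 3), theta (id 8, lvl 3).
Iteration 4: rows with parent_id in {7,8} -> lam (id 9, lvl 4).
Iteration 5: no rows with parent_id in {9}; recursion stops.
lvl values: 0, 1, 2, 3, 3, 4; the maximum is 4.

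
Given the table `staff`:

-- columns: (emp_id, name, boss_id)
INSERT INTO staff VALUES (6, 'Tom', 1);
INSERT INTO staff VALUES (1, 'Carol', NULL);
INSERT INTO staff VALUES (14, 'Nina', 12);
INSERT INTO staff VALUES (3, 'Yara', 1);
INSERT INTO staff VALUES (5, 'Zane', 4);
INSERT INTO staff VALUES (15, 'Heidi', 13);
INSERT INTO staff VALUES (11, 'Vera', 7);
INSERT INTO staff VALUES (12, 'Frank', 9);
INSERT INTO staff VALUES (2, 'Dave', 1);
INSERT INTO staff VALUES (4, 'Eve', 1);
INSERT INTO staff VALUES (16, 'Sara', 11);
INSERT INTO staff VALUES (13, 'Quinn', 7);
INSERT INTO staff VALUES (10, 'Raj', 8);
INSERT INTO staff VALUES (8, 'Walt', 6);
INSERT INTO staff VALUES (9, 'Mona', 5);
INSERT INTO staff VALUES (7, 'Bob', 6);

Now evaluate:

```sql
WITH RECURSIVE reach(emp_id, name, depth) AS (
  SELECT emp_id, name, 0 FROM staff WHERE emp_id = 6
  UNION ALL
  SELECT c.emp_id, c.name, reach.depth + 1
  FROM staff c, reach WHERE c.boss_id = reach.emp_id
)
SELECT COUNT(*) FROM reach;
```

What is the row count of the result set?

8

Base: emp_id=6 (Tom) at depth 0.
Iteration 1: rows with boss_id in {6} -> Bob (id 7, depth 1), Walt (id 8, depth 1).
Iteration 2: rows with boss_id in {7,8} -> Raj (id 10, depth 2), Vera (id 11, depth 2), Quinn (id 13, depth 2).
Iteration 3: rows with boss_id in {10,11,13} -> Heidi (id 15, depth 3), Sara (id 16, depth 3).
Iteration 4: no rows with boss_id in {15,16}; recursion stops.
Total rows emitted: 8.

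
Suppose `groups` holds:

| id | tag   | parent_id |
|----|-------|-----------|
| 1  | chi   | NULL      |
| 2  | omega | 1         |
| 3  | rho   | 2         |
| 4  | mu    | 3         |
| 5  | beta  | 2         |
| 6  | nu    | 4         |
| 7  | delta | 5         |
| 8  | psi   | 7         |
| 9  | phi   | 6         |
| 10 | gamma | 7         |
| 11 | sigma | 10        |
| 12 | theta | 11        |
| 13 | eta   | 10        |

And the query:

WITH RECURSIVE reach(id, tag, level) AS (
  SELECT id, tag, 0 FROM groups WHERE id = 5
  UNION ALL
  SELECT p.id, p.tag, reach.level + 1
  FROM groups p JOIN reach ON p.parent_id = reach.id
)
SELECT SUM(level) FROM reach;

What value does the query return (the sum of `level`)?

15

Base: id=5 (beta) at level 0.
Iteration 1: rows with parent_id in {5} -> delta (id 7, level 1).
Iteration 2: rows with parent_id in {7} -> psi (id 8, level 2), gamma (id 10, level 2).
Iteration 3: rows with parent_id in {8,10} -> sigma (id 11, level 3), eta (id 13, level 3).
Iteration 4: rows with parent_id in {11,13} -> theta (id 12, level 4).
Iteration 5: no rows with parent_id in {12}; recursion stops.
SUM(level) = 0 + 1 + 2 + 2 + 3 + 3 + 4 = 15.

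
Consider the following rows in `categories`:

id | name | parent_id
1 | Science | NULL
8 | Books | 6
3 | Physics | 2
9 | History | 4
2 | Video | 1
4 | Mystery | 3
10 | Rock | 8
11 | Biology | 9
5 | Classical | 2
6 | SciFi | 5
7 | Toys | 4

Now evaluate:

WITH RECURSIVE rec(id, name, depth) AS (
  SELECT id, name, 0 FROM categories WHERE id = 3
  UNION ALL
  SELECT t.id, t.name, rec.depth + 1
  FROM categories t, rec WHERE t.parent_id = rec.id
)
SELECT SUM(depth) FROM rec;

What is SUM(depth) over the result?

8

Base: id=3 (Physics) at depth 0.
Iteration 1: rows with parent_id in {3} -> Mystery (id 4, depth 1).
Iteration 2: rows with parent_id in {4} -> Toys (id 7, depth 2), History (id 9, depth 2).
Iteration 3: rows with parent_id in {7,9} -> Biology (id 11, depth 3).
Iteration 4: no rows with parent_id in {11}; recursion stops.
SUM(depth) = 0 + 1 + 2 + 2 + 3 = 8.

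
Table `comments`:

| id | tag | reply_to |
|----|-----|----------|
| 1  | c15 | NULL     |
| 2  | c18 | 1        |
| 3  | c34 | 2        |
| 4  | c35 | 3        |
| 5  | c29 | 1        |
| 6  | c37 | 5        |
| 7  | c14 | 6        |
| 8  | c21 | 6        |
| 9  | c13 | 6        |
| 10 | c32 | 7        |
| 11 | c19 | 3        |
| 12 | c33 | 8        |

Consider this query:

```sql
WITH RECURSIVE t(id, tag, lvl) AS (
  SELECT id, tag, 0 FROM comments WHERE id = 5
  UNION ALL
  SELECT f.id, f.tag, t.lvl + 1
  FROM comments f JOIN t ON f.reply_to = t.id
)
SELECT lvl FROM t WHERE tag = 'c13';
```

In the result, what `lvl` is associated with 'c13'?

Base: id=5 (c29) at lvl 0.
Iteration 1: rows with reply_to in {5} -> c37 (id 6, lvl 1).
Iteration 2: rows with reply_to in {6} -> c14 (id 7, lvl 2), c21 (id 8, lvl 2), c13 (id 9, lvl 2).
Iteration 3: rows with reply_to in {7,8,9} -> c32 (id 10, lvl 3), c33 (id 12, lvl 3).
Iteration 4: no rows with reply_to in {10,12}; recursion stops.

2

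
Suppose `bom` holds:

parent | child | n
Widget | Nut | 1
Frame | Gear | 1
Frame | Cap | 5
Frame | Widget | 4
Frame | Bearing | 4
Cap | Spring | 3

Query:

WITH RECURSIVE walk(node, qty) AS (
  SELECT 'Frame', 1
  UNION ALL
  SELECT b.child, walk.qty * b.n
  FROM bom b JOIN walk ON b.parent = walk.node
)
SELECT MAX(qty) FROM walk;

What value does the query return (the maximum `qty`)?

Base: (Frame, qty=1).
Iteration 1: components of {Frame} -> Bearing = 1*4 = 4, Cap = 1*5 = 5, Gear = 1*1 = 1, Widget = 1*4 = 4.
Iteration 2: components of {Bearing,Cap,Gear,Widget} -> Nut = 4*1 = 4, Spring = 5*3 = 15.
Iteration 3: no further components; recursion stops.
qty values: 1, 5, 4, 1, 4, 15, 4; the maximum is 15.

15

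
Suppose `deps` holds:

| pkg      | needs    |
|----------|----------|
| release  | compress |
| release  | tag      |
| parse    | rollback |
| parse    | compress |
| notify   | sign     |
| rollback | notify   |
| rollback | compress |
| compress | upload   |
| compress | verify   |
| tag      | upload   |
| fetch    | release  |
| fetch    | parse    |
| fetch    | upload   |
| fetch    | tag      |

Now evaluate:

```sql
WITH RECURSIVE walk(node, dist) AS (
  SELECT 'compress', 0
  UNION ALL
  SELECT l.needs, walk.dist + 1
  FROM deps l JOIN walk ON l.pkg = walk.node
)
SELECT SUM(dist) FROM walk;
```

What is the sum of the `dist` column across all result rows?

Base: (compress, dist=0).
Iteration 1: edges from {compress} -> (upload, dist=1), (verify, dist=1).
Iteration 2: no outgoing edges from {upload,verify}; recursion stops.
SUM(dist) = 0 + 1 + 1 = 2.

2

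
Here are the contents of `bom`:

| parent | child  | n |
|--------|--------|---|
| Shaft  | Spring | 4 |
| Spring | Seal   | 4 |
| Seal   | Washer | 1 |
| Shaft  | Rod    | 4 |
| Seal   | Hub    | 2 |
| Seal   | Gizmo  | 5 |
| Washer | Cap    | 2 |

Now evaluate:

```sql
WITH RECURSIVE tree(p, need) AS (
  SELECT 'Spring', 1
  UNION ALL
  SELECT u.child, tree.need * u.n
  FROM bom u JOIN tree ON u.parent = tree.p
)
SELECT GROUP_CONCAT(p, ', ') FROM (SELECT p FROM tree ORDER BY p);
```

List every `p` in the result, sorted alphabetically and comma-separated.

Cap, Gizmo, Hub, Seal, Spring, Washer

Base: (Spring, need=1).
Iteration 1: components of {Spring} -> Seal = 1*4 = 4.
Iteration 2: components of {Seal} -> Gizmo = 4*5 = 20, Hub = 4*2 = 8, Washer = 4*1 = 4.
Iteration 3: components of {Gizmo,Hub,Washer} -> Cap = 4*2 = 8.
Iteration 4: no further components; recursion stops.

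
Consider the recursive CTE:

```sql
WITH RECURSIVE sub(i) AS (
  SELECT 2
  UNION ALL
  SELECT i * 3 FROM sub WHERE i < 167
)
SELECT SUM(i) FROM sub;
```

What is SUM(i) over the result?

Base: i=2.
Iteration 1: 2 < 167 holds -> i = 2 * 3 = 6.
Iteration 2: 6 < 167 holds -> i = 6 * 3 = 18.
Iteration 3: 18 < 167 holds -> i = 18 * 3 = 54.
Iteration 4: 54 < 167 holds -> i = 54 * 3 = 162.
Iteration 5: 162 < 167 holds -> i = 162 * 3 = 486.
Iteration 6: 486 < 167 fails; recursion stops.
SUM(i) = 2 + 6 + 18 + 54 + 162 + 486 = 728.

728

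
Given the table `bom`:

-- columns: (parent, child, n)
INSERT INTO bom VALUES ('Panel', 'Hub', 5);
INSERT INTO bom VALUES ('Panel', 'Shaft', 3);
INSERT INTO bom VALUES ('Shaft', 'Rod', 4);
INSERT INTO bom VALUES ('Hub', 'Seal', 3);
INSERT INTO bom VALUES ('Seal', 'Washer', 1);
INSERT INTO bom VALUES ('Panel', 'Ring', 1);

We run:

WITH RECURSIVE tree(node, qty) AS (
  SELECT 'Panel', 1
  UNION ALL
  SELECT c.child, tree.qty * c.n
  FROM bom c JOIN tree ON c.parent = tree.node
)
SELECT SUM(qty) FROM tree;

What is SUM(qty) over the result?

Base: (Panel, qty=1).
Iteration 1: components of {Panel} -> Hub = 1*5 = 5, Ring = 1*1 = 1, Shaft = 1*3 = 3.
Iteration 2: components of {Hub,Ring,Shaft} -> Rod = 3*4 = 12, Seal = 5*3 = 15.
Iteration 3: components of {Rod,Seal} -> Washer = 15*1 = 15.
Iteration 4: no further components; recursion stops.
SUM(qty) = 1 + 5 + 3 + 1 + 15 + 12 + 15 = 52.

52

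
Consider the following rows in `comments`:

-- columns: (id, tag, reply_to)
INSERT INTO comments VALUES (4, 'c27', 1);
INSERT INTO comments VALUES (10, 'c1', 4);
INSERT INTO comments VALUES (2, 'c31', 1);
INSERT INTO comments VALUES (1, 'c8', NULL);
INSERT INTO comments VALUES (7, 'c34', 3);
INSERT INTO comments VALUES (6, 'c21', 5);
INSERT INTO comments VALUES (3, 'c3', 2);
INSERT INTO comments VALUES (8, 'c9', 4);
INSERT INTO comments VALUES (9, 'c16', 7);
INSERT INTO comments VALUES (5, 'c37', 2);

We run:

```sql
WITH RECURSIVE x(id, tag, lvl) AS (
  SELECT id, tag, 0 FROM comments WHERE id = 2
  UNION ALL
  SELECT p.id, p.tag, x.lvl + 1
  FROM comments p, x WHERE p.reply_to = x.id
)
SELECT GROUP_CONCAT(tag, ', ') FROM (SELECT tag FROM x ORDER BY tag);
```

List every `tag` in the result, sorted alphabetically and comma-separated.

Base: id=2 (c31) at lvl 0.
Iteration 1: rows with reply_to in {2} -> c3 (id 3, lvl 1), c37 (id 5, lvl 1).
Iteration 2: rows with reply_to in {3,5} -> c21 (id 6, lvl 2), c34 (id 7, lvl 2).
Iteration 3: rows with reply_to in {6,7} -> c16 (id 9, lvl 3).
Iteration 4: no rows with reply_to in {9}; recursion stops.

c16, c21, c3, c31, c34, c37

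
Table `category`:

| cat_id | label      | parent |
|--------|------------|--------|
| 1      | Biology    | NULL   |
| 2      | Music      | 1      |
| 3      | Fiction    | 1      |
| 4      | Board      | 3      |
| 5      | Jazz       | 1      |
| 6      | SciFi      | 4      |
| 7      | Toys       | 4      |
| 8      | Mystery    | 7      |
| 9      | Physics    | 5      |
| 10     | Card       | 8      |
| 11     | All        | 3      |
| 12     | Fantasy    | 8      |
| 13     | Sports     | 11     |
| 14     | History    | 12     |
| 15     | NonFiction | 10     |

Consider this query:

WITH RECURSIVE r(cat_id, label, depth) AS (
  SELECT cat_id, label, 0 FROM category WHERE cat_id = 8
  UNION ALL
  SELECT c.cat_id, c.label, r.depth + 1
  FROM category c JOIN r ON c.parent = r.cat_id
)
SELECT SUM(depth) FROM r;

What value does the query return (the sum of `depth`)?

6

Base: cat_id=8 (Mystery) at depth 0.
Iteration 1: rows with parent in {8} -> Card (id 10, depth 1), Fantasy (id 12, depth 1).
Iteration 2: rows with parent in {10,12} -> History (id 14, depth 2), NonFiction (id 15, depth 2).
Iteration 3: no rows with parent in {14,15}; recursion stops.
SUM(depth) = 0 + 1 + 1 + 2 + 2 = 6.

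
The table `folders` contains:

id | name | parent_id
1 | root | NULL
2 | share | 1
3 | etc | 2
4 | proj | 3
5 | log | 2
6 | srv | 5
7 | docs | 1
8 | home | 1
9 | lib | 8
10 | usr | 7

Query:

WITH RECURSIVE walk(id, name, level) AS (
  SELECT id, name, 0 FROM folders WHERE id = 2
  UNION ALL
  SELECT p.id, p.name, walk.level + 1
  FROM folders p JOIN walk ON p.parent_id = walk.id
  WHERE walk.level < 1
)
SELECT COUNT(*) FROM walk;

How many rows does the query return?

3

Base: id=2 (share) at level 0.
Iteration 1: rows with parent_id in {2} -> etc (id 3, level 1), log (id 5, level 1).
Iteration 2: level < 1 fails for all current rows; recursion stops.
Total rows emitted: 3.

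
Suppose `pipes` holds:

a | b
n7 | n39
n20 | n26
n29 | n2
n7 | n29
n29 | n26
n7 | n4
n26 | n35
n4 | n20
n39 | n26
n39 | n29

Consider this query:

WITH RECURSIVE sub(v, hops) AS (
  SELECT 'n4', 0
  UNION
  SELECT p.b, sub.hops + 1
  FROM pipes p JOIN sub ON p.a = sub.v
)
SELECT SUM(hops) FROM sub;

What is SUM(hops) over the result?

Base: (n4, hops=0).
Iteration 1: edges from {n4} -> (n20, hops=1).
Iteration 2: edges from {n20} -> (n26, hops=2).
Iteration 3: edges from {n26} -> (n35, hops=3).
Iteration 4: no outgoing edges from {n35}; recursion stops.
SUM(hops) = 0 + 1 + 2 + 3 = 6.

6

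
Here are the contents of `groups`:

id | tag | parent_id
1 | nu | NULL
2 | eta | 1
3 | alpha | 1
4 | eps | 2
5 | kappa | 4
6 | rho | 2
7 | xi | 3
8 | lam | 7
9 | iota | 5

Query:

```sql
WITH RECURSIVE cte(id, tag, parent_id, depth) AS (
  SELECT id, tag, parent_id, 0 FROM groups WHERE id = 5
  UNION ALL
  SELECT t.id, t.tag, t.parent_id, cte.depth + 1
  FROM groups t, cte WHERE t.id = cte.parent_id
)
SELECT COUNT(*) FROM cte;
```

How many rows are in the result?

4

Base: id=5 (kappa), parent_id=4, depth 0.
Iteration 1: join on id=4 -> eps (id 4, parent_id=2, depth 1).
Iteration 2: join on id=2 -> eta (id 2, parent_id=1, depth 2).
Iteration 3: join on id=1 -> nu (id 1, parent_id=NULL, depth 3).
Iteration 4: parent_id is NULL; no match; recursion stops.
Total rows emitted: 4.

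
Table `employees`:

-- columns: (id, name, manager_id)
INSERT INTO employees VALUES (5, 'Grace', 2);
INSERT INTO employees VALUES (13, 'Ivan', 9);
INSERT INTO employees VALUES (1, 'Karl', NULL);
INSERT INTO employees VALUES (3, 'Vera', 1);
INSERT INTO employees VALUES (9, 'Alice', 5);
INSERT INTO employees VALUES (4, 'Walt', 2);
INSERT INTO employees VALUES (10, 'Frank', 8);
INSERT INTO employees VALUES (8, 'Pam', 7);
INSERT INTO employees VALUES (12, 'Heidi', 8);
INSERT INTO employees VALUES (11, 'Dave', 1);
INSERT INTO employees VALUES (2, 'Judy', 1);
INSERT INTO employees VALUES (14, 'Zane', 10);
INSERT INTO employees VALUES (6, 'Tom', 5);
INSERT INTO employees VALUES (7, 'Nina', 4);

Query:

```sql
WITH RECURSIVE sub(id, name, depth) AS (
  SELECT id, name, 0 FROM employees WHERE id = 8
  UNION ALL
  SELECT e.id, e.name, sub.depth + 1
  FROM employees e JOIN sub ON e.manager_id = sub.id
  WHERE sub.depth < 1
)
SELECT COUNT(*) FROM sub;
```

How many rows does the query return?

Base: id=8 (Pam) at depth 0.
Iteration 1: rows with manager_id in {8} -> Frank (id 10, depth 1), Heidi (id 12, depth 1).
Iteration 2: depth < 1 fails for all current rows; recursion stops.
Total rows emitted: 3.

3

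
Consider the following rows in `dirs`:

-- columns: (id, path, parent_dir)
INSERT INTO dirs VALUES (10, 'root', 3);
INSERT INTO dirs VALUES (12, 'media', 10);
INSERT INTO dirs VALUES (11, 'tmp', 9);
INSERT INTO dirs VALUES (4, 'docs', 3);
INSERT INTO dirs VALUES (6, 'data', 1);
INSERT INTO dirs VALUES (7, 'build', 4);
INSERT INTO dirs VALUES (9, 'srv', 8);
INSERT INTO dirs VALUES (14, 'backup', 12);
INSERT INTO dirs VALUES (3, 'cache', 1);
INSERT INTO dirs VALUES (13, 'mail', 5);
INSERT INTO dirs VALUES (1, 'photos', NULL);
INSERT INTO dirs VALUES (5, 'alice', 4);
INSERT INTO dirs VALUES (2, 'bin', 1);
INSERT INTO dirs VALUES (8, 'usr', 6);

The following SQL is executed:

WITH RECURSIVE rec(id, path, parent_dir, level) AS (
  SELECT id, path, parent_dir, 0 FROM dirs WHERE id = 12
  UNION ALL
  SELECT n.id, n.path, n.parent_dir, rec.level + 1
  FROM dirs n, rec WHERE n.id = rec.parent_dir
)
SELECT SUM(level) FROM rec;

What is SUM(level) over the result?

Base: id=12 (media), parent_dir=10, level 0.
Iteration 1: join on id=10 -> root (id 10, parent_dir=3, level 1).
Iteration 2: join on id=3 -> cache (id 3, parent_dir=1, level 2).
Iteration 3: join on id=1 -> photos (id 1, parent_dir=NULL, level 3).
Iteration 4: parent_dir is NULL; no match; recursion stops.
SUM(level) = 0 + 1 + 2 + 3 = 6.

6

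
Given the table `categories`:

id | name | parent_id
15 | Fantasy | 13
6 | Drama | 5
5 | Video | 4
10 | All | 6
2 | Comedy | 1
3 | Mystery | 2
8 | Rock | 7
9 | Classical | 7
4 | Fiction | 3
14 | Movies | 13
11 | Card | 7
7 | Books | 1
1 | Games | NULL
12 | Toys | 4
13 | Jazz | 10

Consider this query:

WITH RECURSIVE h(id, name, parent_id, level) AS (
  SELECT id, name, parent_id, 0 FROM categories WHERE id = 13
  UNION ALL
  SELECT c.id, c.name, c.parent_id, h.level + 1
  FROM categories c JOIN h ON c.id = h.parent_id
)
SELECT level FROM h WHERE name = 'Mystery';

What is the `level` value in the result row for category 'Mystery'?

Base: id=13 (Jazz), parent_id=10, level 0.
Iteration 1: join on id=10 -> All (id 10, parent_id=6, level 1).
Iteration 2: join on id=6 -> Drama (id 6, parent_id=5, level 2).
Iteration 3: join on id=5 -> Video (id 5, parent_id=4, level 3).
Iteration 4: join on id=4 -> Fiction (id 4, parent_id=3, level 4).
Iteration 5: join on id=3 -> Mystery (id 3, parent_id=2, level 5).
Iteration 6: join on id=2 -> Comedy (id 2, parent_id=1, level 6).
Iteration 7: join on id=1 -> Games (id 1, parent_id=NULL, level 7).
Iteration 8: parent_id is NULL; no match; recursion stops.

5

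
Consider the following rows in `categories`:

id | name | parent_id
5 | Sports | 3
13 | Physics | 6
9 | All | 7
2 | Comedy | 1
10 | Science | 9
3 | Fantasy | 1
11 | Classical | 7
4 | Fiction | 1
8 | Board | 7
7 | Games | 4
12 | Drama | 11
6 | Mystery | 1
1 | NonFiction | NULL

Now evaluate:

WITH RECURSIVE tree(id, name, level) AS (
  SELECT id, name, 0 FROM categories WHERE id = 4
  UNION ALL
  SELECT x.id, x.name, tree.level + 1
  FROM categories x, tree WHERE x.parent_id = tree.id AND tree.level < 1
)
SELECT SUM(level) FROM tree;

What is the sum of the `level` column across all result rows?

Base: id=4 (Fiction) at level 0.
Iteration 1: rows with parent_id in {4} -> Games (id 7, level 1).
Iteration 2: level < 1 fails for all current rows; recursion stops.
SUM(level) = 0 + 1 = 1.

1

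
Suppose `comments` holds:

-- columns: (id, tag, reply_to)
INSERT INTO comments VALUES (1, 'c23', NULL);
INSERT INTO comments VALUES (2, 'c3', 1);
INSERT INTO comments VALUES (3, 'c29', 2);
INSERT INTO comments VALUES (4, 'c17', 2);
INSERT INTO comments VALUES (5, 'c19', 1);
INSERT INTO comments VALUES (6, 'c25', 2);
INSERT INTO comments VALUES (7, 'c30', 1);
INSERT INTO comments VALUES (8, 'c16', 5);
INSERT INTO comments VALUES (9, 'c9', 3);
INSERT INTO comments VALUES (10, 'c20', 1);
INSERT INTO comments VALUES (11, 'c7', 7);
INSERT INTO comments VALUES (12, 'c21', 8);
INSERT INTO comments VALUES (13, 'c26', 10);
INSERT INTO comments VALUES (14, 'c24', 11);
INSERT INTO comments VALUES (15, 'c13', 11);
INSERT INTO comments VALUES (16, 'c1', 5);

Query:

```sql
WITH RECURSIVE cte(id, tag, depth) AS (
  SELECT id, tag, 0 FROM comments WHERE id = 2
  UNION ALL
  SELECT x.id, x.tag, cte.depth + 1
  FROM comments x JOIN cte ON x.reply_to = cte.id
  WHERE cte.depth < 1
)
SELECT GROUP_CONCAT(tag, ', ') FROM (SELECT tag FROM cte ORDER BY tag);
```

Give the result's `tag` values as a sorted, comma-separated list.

c17, c25, c29, c3

Base: id=2 (c3) at depth 0.
Iteration 1: rows with reply_to in {2} -> c29 (id 3, depth 1), c17 (id 4, depth 1), c25 (id 6, depth 1).
Iteration 2: depth < 1 fails for all current rows; recursion stops.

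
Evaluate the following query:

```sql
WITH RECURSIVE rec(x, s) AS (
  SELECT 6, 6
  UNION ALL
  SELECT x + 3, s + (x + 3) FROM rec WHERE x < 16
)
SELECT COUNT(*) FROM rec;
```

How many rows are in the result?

Base: x=6, s=6.
Iteration 1: 6 < 16 holds -> x = 6 + 3 = 9, s = 6 + 9 = 15.
Iteration 2: 9 < 16 holds -> x = 9 + 3 = 12, s = 15 + 12 = 27.
Iteration 3: 12 < 16 holds -> x = 12 + 3 = 15, s = 27 + 15 = 42.
Iteration 4: 15 < 16 holds -> x = 15 + 3 = 18, s = 42 + 18 = 60.
Iteration 5: 18 < 16 fails; recursion stops.
Total rows emitted: 5.

5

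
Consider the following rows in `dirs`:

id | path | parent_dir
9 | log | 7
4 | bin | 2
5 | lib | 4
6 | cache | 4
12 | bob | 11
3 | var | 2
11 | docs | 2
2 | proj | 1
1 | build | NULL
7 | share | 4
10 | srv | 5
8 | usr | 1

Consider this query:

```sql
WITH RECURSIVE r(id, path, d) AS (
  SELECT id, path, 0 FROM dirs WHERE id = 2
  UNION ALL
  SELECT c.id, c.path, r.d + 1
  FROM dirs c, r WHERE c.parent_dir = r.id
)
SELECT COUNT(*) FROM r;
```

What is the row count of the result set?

10

Base: id=2 (proj) at d 0.
Iteration 1: rows with parent_dir in {2} -> var (id 3, d 1), bin (id 4, d 1), docs (id 11, d 1).
Iteration 2: rows with parent_dir in {3,4,11} -> lib (id 5, d 2), cache (id 6, d 2), share (id 7, d 2), bob (id 12, d 2).
Iteration 3: rows with parent_dir in {5,6,7,12} -> log (id 9, d 3), srv (id 10, d 3).
Iteration 4: no rows with parent_dir in {9,10}; recursion stops.
Total rows emitted: 10.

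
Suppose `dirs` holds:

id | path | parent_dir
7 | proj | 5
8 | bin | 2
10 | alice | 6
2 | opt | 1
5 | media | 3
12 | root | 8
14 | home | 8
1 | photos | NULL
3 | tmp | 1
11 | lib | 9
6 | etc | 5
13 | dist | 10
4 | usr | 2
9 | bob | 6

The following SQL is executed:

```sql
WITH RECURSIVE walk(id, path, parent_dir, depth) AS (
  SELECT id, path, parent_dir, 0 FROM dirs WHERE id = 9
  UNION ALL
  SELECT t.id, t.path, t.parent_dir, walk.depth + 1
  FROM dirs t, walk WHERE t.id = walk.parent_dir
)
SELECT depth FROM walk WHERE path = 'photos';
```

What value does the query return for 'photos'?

4

Base: id=9 (bob), parent_dir=6, depth 0.
Iteration 1: join on id=6 -> etc (id 6, parent_dir=5, depth 1).
Iteration 2: join on id=5 -> media (id 5, parent_dir=3, depth 2).
Iteration 3: join on id=3 -> tmp (id 3, parent_dir=1, depth 3).
Iteration 4: join on id=1 -> photos (id 1, parent_dir=NULL, depth 4).
Iteration 5: parent_dir is NULL; no match; recursion stops.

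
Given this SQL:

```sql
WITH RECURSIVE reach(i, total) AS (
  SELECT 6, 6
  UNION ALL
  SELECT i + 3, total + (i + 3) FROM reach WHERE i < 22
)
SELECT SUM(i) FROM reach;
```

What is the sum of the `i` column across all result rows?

105

Base: i=6, total=6.
Iteration 1: 6 < 22 holds -> i = 6 + 3 = 9, total = 6 + 9 = 15.
Iteration 2: 9 < 22 holds -> i = 9 + 3 = 12, total = 15 + 12 = 27.
Iteration 3: 12 < 22 holds -> i = 12 + 3 = 15, total = 27 + 15 = 42.
Iteration 4: 15 < 22 holds -> i = 15 + 3 = 18, total = 42 + 18 = 60.
Iteration 5: 18 < 22 holds -> i = 18 + 3 = 21, total = 60 + 21 = 81.
Iteration 6: 21 < 22 holds -> i = 21 + 3 = 24, total = 81 + 24 = 105.
Iteration 7: 24 < 22 fails; recursion stops.
SUM(i) = 6 + 9 + 12 + 15 + 18 + 21 + 24 = 105.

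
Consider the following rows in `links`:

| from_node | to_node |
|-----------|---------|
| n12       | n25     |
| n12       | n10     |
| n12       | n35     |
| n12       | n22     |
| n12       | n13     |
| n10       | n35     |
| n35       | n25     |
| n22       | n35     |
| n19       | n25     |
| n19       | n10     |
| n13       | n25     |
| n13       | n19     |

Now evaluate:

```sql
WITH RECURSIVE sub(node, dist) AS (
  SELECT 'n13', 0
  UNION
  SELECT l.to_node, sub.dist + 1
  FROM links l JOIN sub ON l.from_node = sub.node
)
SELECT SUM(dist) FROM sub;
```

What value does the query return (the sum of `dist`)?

Base: (n13, dist=0).
Iteration 1: edges from {n13} -> (n19, dist=1), (n25, dist=1).
Iteration 2: edges from {n19,n25} -> (n10, dist=2), (n25, dist=2).
Iteration 3: edges from {n10,n25} -> (n35, dist=3).
Iteration 4: edges from {n35} -> (n25, dist=4).
Iteration 5: no outgoing edges from {n25}; recursion stops.
SUM(dist) = 0 + 1 + 1 + 2 + 2 + 3 + 4 = 13.

13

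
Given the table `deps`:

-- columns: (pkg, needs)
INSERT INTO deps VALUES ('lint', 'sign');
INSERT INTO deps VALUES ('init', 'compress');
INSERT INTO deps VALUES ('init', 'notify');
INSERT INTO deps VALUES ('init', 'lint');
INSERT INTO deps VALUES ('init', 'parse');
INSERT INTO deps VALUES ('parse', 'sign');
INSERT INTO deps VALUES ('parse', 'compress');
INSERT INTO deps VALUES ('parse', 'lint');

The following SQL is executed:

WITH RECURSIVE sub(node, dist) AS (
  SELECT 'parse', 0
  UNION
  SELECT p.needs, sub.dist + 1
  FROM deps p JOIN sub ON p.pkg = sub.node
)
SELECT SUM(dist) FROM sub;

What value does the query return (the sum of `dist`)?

Base: (parse, dist=0).
Iteration 1: edges from {parse} -> (compress, dist=1), (lint, dist=1), (sign, dist=1).
Iteration 2: edges from {compress,lint,sign} -> (sign, dist=2).
Iteration 3: no outgoing edges from {sign}; recursion stops.
SUM(dist) = 0 + 1 + 1 + 1 + 2 = 5.

5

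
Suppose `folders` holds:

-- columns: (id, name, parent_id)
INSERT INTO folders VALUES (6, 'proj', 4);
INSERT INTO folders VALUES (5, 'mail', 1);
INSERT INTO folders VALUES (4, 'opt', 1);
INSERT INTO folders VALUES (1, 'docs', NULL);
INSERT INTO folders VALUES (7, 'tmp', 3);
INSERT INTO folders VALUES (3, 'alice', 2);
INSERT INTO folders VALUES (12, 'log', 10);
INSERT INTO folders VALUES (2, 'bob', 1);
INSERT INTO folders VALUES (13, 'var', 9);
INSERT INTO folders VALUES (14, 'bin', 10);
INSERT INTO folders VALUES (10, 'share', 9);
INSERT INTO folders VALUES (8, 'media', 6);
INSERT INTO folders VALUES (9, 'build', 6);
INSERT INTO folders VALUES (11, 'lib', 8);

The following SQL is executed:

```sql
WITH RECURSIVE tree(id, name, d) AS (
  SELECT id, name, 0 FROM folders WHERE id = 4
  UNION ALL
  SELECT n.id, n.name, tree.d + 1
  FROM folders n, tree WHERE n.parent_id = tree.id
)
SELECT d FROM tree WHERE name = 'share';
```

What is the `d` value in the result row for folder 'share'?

Base: id=4 (opt) at d 0.
Iteration 1: rows with parent_id in {4} -> proj (id 6, d 1).
Iteration 2: rows with parent_id in {6} -> media (id 8, d 2), build (id 9, d 2).
Iteration 3: rows with parent_id in {8,9} -> share (id 10, d 3), lib (id 11, d 3), var (id 13, d 3).
Iteration 4: rows with parent_id in {10,11,13} -> log (id 12, d 4), bin (id 14, d 4).
Iteration 5: no rows with parent_id in {12,14}; recursion stops.

3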